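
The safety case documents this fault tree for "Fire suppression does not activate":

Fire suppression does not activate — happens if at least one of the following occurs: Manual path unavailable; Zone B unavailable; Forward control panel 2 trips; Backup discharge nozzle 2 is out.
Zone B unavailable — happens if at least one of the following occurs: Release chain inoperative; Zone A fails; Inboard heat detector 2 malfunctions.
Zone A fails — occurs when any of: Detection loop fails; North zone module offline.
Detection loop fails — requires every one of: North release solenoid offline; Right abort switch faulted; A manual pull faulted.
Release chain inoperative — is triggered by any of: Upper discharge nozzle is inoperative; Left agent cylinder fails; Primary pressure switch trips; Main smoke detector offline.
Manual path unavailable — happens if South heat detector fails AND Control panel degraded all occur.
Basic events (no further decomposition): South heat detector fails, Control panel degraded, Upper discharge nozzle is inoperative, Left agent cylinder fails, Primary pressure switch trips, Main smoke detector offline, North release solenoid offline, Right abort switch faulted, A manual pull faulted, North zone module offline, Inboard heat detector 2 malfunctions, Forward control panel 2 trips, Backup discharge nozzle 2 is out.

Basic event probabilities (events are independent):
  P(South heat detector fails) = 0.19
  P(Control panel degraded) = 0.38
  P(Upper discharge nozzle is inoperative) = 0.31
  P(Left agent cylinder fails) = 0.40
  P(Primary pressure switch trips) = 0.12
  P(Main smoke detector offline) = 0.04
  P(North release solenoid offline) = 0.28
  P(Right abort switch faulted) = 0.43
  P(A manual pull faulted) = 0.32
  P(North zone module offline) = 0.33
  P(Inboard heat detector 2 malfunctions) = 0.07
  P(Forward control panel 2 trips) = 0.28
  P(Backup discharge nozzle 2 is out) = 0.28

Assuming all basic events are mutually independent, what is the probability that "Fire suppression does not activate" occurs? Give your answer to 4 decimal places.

P(Manual path unavailable) [AND] = 0.19 × 0.38 = 0.072200
P(Release chain inoperative) [OR] = 1 − (1−0.31) × (1−0.40) × (1−0.12) × (1−0.04) = 0.650253
P(Detection loop fails) [AND] = 0.28 × 0.43 × 0.32 = 0.038528
P(Zone A fails) [OR] = 1 − (1−0.038528) × (1−0.33) = 0.355814
P(Zone B unavailable) [OR] = 1 − (1−0.650253) × (1−0.355814) × (1−0.07) = 0.790469
P(Fire suppression does not activate) [OR] = 1 − (1−0.072200) × (1−0.790469) × (1−0.28) × (1−0.28) = 0.899222
Rounded to 4 decimal places: P(Fire suppression does not activate) ≈ 0.8992.

0.8992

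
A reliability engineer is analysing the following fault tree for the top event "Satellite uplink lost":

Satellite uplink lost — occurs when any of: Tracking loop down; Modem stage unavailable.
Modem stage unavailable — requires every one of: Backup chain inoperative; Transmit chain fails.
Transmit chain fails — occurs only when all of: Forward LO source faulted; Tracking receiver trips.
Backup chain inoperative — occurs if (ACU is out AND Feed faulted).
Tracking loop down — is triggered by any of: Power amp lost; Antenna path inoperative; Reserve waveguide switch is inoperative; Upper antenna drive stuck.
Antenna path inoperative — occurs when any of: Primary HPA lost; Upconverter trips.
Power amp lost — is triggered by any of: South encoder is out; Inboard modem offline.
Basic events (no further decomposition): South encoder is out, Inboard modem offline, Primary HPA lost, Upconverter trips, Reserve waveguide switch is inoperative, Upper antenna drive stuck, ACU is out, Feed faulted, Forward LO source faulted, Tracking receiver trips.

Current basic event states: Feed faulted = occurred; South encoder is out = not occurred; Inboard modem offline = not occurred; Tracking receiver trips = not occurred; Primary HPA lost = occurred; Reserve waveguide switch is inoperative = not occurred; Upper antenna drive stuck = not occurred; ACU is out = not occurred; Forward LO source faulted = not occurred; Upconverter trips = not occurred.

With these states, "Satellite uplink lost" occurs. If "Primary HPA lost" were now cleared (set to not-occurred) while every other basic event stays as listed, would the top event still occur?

No

Counterfactual: set "Primary HPA lost" to not occurred.
Power amp lost [OR]: South encoder is out=not, Inboard modem offline=not → no input occurs → does not occur.
Antenna path inoperative [OR]: Primary HPA lost=not, Upconverter trips=not → no input occurs → does not occur.
Tracking loop down [OR]: Power amp lost=not, Antenna path inoperative=not, Reserve waveguide switch is inoperative=not, Upper antenna drive stuck=not → no input occurs → does not occur.
Backup chain inoperative [AND]: ACU is out=not, Feed faulted=occurs → not all inputs occur → does not occur.
Transmit chain fails [AND]: Forward LO source faulted=not, Tracking receiver trips=not → not all inputs occur → does not occur.
Modem stage unavailable [AND]: Backup chain inoperative=not, Transmit chain fails=not → not all inputs occur → does not occur.
Satellite uplink lost [OR]: Tracking loop down=not, Modem stage unavailable=not → no input occurs → does not occur.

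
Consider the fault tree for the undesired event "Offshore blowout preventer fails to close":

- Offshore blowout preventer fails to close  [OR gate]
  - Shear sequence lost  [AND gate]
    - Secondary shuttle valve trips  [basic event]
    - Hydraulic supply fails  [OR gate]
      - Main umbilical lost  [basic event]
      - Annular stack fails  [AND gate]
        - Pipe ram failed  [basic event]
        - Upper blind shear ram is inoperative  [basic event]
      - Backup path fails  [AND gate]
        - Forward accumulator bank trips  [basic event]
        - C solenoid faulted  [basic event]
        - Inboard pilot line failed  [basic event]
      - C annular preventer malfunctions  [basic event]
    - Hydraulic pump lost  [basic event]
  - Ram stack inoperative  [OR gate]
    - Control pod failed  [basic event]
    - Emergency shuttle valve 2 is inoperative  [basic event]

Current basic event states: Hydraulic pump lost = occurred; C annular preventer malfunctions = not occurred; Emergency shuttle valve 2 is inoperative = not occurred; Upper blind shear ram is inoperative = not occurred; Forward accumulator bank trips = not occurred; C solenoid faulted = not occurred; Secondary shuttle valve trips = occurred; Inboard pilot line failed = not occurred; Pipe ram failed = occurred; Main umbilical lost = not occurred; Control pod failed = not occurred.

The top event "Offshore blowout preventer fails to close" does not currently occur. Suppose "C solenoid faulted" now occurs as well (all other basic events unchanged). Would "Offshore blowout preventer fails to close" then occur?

No

Counterfactual: set "C solenoid faulted" to occurred.
Annular stack fails [AND]: Pipe ram failed=occurs, Upper blind shear ram is inoperative=not → not all inputs occur → does not occur.
Backup path fails [AND]: Forward accumulator bank trips=not, C solenoid faulted=occurs, Inboard pilot line failed=not → not all inputs occur → does not occur.
Hydraulic supply fails [OR]: Main umbilical lost=not, Annular stack fails=not, Backup path fails=not, C annular preventer malfunctions=not → no input occurs → does not occur.
Shear sequence lost [AND]: Secondary shuttle valve trips=occurs, Hydraulic supply fails=not, Hydraulic pump lost=occurs → not all inputs occur → does not occur.
Ram stack inoperative [OR]: Control pod failed=not, Emergency shuttle valve 2 is inoperative=not → no input occurs → does not occur.
Offshore blowout preventer fails to close [OR]: Shear sequence lost=not, Ram stack inoperative=not → no input occurs → does not occur.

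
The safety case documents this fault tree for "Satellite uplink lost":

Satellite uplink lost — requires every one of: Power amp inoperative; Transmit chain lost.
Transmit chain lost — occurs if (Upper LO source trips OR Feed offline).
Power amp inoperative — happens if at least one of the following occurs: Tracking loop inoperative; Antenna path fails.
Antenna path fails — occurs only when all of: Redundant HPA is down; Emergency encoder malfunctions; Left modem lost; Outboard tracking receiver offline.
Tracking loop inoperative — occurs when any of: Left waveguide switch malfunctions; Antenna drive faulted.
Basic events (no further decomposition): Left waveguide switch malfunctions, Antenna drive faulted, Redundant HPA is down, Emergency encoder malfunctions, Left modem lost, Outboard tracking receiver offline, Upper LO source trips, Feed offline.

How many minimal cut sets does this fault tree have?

6

Tracking loop inoperative [OR]: union of children's cut sets → 2 cut set(s).
Antenna path fails [AND]: one cut set from each child combined → 1 × 1 × 1 × 1 = 1 cut set(s).
Power amp inoperative [OR]: union of children's cut sets → 3 cut set(s).
Transmit chain lost [OR]: union of children's cut sets → 2 cut set(s).
Satellite uplink lost [AND]: one cut set from each child combined → 3 × 2 = 6 cut set(s).
Minimal cut sets: {Left waveguide switch malfunctions, Upper LO source trips}; {Feed offline, Left waveguide switch malfunctions}; {Antenna drive faulted, Upper LO source trips}; {Antenna drive faulted, Feed offline}; {Emergency encoder malfunctions, Left modem lost, Outboard tracking receiver offline, Redundant HPA is down, Upper LO source trips}; {Emergency encoder malfunctions, Feed offline, Left modem lost, Outboard tracking receiver offline, Redundant HPA is down}.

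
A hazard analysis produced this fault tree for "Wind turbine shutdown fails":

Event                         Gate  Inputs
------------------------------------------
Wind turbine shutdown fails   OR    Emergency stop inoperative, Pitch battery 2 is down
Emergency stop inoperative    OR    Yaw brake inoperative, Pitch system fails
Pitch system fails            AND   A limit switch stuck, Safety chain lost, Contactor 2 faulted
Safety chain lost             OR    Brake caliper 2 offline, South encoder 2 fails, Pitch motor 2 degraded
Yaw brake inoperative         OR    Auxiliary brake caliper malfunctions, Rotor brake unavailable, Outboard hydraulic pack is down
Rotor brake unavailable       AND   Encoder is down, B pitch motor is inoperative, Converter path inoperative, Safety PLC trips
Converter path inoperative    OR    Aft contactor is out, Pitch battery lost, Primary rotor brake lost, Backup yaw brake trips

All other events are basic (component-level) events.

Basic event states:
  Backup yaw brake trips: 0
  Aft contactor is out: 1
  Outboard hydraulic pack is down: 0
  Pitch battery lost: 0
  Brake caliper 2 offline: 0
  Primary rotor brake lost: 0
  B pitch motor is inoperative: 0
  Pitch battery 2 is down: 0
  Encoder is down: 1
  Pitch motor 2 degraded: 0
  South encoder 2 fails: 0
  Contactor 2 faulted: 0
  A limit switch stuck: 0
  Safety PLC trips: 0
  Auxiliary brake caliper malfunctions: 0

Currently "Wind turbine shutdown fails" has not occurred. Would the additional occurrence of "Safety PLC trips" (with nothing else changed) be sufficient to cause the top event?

No

Counterfactual: set "Safety PLC trips" to occurred.
Converter path inoperative [OR]: Aft contactor is out=occurs, Pitch battery lost=not, Primary rotor brake lost=not, Backup yaw brake trips=not → at least one input occurs → occurs.
Rotor brake unavailable [AND]: Encoder is down=occurs, B pitch motor is inoperative=not, Converter path inoperative=occurs, Safety PLC trips=occurs → not all inputs occur → does not occur.
Yaw brake inoperative [OR]: Auxiliary brake caliper malfunctions=not, Rotor brake unavailable=not, Outboard hydraulic pack is down=not → no input occurs → does not occur.
Safety chain lost [OR]: Brake caliper 2 offline=not, South encoder 2 fails=not, Pitch motor 2 degraded=not → no input occurs → does not occur.
Pitch system fails [AND]: A limit switch stuck=not, Safety chain lost=not, Contactor 2 faulted=not → not all inputs occur → does not occur.
Emergency stop inoperative [OR]: Yaw brake inoperative=not, Pitch system fails=not → no input occurs → does not occur.
Wind turbine shutdown fails [OR]: Emergency stop inoperative=not, Pitch battery 2 is down=not → no input occurs → does not occur.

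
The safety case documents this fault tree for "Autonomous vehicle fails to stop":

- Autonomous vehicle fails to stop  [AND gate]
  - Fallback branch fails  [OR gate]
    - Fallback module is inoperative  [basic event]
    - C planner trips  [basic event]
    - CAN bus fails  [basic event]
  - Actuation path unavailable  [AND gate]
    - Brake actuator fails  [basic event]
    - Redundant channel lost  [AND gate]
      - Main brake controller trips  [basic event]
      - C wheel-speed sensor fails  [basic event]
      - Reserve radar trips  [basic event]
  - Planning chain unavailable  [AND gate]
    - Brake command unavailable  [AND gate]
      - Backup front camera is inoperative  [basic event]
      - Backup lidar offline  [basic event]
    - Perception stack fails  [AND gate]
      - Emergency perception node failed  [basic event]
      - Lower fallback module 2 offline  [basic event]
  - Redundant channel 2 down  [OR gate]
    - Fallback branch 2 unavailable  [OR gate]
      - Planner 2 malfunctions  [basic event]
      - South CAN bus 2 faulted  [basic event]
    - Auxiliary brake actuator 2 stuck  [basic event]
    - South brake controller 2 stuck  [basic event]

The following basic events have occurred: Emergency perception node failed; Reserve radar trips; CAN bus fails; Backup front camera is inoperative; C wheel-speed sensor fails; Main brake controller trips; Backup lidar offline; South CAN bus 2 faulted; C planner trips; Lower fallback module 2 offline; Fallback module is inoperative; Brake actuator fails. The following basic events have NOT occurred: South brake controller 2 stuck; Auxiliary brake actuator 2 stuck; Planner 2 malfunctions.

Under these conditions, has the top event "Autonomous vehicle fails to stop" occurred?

Fallback branch fails [OR]: Fallback module is inoperative=occurs, C planner trips=occurs, CAN bus fails=occurs → at least one input occurs → occurs.
Redundant channel lost [AND]: Main brake controller trips=occurs, C wheel-speed sensor fails=occurs, Reserve radar trips=occurs → all inputs occur → occurs.
Actuation path unavailable [AND]: Brake actuator fails=occurs, Redundant channel lost=occurs → all inputs occur → occurs.
Brake command unavailable [AND]: Backup front camera is inoperative=occurs, Backup lidar offline=occurs → all inputs occur → occurs.
Perception stack fails [AND]: Emergency perception node failed=occurs, Lower fallback module 2 offline=occurs → all inputs occur → occurs.
Planning chain unavailable [AND]: Brake command unavailable=occurs, Perception stack fails=occurs → all inputs occur → occurs.
Fallback branch 2 unavailable [OR]: Planner 2 malfunctions=not, South CAN bus 2 faulted=occurs → at least one input occurs → occurs.
Redundant channel 2 down [OR]: Fallback branch 2 unavailable=occurs, Auxiliary brake actuator 2 stuck=not, South brake controller 2 stuck=not → at least one input occurs → occurs.
Autonomous vehicle fails to stop [AND]: Fallback branch fails=occurs, Actuation path unavailable=occurs, Planning chain unavailable=occurs, Redundant channel 2 down=occurs → all inputs occur → occurs.

Yes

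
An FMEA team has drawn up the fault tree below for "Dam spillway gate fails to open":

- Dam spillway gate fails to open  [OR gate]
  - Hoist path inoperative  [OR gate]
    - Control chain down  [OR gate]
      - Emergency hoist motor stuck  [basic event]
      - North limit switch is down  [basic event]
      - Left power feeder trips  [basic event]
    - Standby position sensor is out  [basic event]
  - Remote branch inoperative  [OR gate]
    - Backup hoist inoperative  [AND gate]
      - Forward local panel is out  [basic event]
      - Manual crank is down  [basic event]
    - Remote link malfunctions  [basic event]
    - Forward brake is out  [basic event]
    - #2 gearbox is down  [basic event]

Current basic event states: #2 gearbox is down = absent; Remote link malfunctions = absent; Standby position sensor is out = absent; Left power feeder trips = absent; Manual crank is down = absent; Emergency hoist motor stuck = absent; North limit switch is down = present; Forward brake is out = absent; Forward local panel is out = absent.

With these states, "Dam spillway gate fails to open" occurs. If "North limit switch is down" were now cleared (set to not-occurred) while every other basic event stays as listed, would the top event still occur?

Counterfactual: set "North limit switch is down" to not occurred.
Control chain down [OR]: Emergency hoist motor stuck=not, North limit switch is down=not, Left power feeder trips=not → no input occurs → does not occur.
Hoist path inoperative [OR]: Control chain down=not, Standby position sensor is out=not → no input occurs → does not occur.
Backup hoist inoperative [AND]: Forward local panel is out=not, Manual crank is down=not → not all inputs occur → does not occur.
Remote branch inoperative [OR]: Backup hoist inoperative=not, Remote link malfunctions=not, Forward brake is out=not, #2 gearbox is down=not → no input occurs → does not occur.
Dam spillway gate fails to open [OR]: Hoist path inoperative=not, Remote branch inoperative=not → no input occurs → does not occur.

No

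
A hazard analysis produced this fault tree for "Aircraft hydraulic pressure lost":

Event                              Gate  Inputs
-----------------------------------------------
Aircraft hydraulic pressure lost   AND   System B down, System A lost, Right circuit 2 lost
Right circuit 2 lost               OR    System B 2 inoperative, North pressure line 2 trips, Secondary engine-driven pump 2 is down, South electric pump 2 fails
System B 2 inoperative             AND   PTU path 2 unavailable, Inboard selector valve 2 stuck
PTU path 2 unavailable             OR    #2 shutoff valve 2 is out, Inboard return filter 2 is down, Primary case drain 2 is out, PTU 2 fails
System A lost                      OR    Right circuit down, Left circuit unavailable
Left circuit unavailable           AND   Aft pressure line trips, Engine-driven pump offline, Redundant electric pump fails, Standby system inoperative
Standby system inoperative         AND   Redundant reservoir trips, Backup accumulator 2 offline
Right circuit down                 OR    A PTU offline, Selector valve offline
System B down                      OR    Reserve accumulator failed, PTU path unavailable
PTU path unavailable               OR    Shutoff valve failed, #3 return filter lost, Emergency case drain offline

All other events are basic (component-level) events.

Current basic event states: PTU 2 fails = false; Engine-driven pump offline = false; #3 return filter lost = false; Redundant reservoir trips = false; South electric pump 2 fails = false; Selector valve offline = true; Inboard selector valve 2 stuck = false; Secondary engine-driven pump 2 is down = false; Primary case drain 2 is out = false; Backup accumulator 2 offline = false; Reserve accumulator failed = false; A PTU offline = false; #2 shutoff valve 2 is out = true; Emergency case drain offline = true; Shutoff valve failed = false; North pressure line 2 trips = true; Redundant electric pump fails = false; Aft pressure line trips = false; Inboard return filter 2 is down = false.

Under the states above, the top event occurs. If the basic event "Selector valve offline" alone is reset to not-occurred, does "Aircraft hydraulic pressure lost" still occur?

Counterfactual: set "Selector valve offline" to not occurred.
PTU path unavailable [OR]: Shutoff valve failed=not, #3 return filter lost=not, Emergency case drain offline=occurs → at least one input occurs → occurs.
System B down [OR]: Reserve accumulator failed=not, PTU path unavailable=occurs → at least one input occurs → occurs.
Right circuit down [OR]: A PTU offline=not, Selector valve offline=not → no input occurs → does not occur.
Standby system inoperative [AND]: Redundant reservoir trips=not, Backup accumulator 2 offline=not → not all inputs occur → does not occur.
Left circuit unavailable [AND]: Aft pressure line trips=not, Engine-driven pump offline=not, Redundant electric pump fails=not, Standby system inoperative=not → not all inputs occur → does not occur.
System A lost [OR]: Right circuit down=not, Left circuit unavailable=not → no input occurs → does not occur.
PTU path 2 unavailable [OR]: #2 shutoff valve 2 is out=occurs, Inboard return filter 2 is down=not, Primary case drain 2 is out=not, PTU 2 fails=not → at least one input occurs → occurs.
System B 2 inoperative [AND]: PTU path 2 unavailable=occurs, Inboard selector valve 2 stuck=not → not all inputs occur → does not occur.
Right circuit 2 lost [OR]: System B 2 inoperative=not, North pressure line 2 trips=occurs, Secondary engine-driven pump 2 is down=not, South electric pump 2 fails=not → at least one input occurs → occurs.
Aircraft hydraulic pressure lost [AND]: System B down=occurs, System A lost=not, Right circuit 2 lost=occurs → not all inputs occur → does not occur.

No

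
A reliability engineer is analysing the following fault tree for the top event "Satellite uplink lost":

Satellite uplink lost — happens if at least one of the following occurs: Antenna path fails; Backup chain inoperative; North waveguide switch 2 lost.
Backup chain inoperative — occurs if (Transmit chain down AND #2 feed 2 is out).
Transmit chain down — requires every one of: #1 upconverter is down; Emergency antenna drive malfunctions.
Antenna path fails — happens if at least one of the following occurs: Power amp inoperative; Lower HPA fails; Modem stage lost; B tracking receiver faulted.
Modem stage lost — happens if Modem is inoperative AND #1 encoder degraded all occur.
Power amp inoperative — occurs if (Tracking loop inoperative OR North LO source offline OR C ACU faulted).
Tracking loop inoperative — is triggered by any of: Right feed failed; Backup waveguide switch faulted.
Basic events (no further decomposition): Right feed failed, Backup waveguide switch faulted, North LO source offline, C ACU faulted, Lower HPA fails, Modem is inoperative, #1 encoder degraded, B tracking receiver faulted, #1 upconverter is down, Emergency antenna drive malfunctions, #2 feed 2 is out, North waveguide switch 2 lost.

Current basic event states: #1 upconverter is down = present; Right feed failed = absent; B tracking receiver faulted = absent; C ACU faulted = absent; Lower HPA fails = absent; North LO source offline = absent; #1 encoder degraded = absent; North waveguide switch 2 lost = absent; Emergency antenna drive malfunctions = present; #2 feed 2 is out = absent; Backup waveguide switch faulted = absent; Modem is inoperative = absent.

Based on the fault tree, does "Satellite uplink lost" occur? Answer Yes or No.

No

Tracking loop inoperative [OR]: Right feed failed=not, Backup waveguide switch faulted=not → no input occurs → does not occur.
Power amp inoperative [OR]: Tracking loop inoperative=not, North LO source offline=not, C ACU faulted=not → no input occurs → does not occur.
Modem stage lost [AND]: Modem is inoperative=not, #1 encoder degraded=not → not all inputs occur → does not occur.
Antenna path fails [OR]: Power amp inoperative=not, Lower HPA fails=not, Modem stage lost=not, B tracking receiver faulted=not → no input occurs → does not occur.
Transmit chain down [AND]: #1 upconverter is down=occurs, Emergency antenna drive malfunctions=occurs → all inputs occur → occurs.
Backup chain inoperative [AND]: Transmit chain down=occurs, #2 feed 2 is out=not → not all inputs occur → does not occur.
Satellite uplink lost [OR]: Antenna path fails=not, Backup chain inoperative=not, North waveguide switch 2 lost=not → no input occurs → does not occur.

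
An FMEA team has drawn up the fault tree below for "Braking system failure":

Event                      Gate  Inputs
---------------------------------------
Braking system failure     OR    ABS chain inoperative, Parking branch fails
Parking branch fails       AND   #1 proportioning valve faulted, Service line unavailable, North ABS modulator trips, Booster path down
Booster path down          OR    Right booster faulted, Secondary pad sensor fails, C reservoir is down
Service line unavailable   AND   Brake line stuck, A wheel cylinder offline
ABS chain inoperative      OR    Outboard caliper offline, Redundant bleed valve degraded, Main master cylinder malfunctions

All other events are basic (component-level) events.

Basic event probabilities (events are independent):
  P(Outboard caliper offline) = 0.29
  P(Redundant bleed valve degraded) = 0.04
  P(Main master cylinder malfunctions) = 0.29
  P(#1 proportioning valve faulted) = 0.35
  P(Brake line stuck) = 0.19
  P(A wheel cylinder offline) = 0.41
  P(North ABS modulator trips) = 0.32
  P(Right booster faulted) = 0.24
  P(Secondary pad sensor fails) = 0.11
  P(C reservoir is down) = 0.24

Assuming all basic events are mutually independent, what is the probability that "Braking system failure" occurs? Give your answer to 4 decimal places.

P(ABS chain inoperative) [OR] = 1 − (1−0.29) × (1−0.04) × (1−0.29) = 0.516064
P(Service line unavailable) [AND] = 0.19 × 0.41 = 0.077900
P(Booster path down) [OR] = 1 − (1−0.24) × (1−0.11) × (1−0.24) = 0.485936
P(Parking branch fails) [AND] = 0.35 × 0.077900 × 0.32 × 0.485936 = 0.004240
P(Braking system failure) [OR] = 1 − (1−0.516064) × (1−0.004240) = 0.518116
Rounded to 4 decimal places: P(Braking system failure) ≈ 0.5181.

0.5181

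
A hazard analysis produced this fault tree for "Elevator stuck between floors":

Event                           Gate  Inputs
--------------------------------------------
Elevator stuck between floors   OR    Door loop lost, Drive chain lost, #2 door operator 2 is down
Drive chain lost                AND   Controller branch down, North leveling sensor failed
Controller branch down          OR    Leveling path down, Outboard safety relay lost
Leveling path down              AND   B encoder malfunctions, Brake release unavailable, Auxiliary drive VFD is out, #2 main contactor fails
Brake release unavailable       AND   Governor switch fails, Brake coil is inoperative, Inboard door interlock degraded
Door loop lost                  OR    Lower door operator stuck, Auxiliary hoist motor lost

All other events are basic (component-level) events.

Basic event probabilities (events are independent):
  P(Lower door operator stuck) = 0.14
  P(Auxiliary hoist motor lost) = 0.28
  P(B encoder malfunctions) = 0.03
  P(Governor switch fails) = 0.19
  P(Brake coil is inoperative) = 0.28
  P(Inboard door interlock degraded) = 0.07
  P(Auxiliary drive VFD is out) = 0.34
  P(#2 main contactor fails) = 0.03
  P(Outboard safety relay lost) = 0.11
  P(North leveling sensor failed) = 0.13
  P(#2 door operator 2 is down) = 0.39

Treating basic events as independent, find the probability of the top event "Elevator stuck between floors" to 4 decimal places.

P(Door loop lost) [OR] = 1 − (1−0.14) × (1−0.28) = 0.380800
P(Brake release unavailable) [AND] = 0.19 × 0.28 × 0.07 = 0.003724
P(Leveling path down) [AND] = 0.03 × 0.003724 × 0.34 × 0.03 = 0.000001
P(Controller branch down) [OR] = 1 − (1−0.000001) × (1−0.11) = 0.110001
P(Drive chain lost) [AND] = 0.110001 × 0.13 = 0.014300
P(Elevator stuck between floors) [OR] = 1 − (1−0.380800) × (1−0.014300) × (1−0.39) = 0.627689
Rounded to 4 decimal places: P(Elevator stuck between floors) ≈ 0.6277.

0.6277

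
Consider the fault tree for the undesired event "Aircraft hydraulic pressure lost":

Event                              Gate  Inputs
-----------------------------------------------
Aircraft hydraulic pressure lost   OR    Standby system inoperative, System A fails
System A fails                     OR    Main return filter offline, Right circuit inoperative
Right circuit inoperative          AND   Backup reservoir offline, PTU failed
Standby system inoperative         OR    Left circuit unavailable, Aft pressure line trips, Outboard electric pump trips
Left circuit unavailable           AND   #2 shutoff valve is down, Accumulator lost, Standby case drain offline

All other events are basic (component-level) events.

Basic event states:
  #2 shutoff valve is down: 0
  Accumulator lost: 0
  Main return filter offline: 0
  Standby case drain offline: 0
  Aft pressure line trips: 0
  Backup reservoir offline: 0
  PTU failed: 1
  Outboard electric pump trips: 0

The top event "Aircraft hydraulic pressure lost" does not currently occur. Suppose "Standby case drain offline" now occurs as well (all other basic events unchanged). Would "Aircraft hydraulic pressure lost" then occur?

No

Counterfactual: set "Standby case drain offline" to occurred.
Left circuit unavailable [AND]: #2 shutoff valve is down=not, Accumulator lost=not, Standby case drain offline=occurs → not all inputs occur → does not occur.
Standby system inoperative [OR]: Left circuit unavailable=not, Aft pressure line trips=not, Outboard electric pump trips=not → no input occurs → does not occur.
Right circuit inoperative [AND]: Backup reservoir offline=not, PTU failed=occurs → not all inputs occur → does not occur.
System A fails [OR]: Main return filter offline=not, Right circuit inoperative=not → no input occurs → does not occur.
Aircraft hydraulic pressure lost [OR]: Standby system inoperative=not, System A fails=not → no input occurs → does not occur.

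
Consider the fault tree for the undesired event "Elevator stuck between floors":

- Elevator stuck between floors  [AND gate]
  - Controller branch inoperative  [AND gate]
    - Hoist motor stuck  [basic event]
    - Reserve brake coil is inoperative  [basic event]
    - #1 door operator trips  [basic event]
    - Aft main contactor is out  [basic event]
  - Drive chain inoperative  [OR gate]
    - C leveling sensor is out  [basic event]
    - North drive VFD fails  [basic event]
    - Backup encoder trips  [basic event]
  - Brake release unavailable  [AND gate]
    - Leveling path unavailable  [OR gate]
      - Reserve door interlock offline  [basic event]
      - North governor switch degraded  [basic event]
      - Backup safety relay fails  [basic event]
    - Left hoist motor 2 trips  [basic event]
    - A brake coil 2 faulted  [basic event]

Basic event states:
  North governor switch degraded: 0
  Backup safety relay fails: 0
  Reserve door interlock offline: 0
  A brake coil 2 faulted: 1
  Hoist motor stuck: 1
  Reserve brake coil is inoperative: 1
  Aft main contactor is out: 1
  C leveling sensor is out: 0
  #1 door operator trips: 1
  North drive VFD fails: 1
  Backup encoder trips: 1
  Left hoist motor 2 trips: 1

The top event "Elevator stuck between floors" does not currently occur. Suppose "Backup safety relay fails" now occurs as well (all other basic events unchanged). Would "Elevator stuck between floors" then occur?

Yes

Counterfactual: set "Backup safety relay fails" to occurred.
Controller branch inoperative [AND]: Hoist motor stuck=occurs, Reserve brake coil is inoperative=occurs, #1 door operator trips=occurs, Aft main contactor is out=occurs → all inputs occur → occurs.
Drive chain inoperative [OR]: C leveling sensor is out=not, North drive VFD fails=occurs, Backup encoder trips=occurs → at least one input occurs → occurs.
Leveling path unavailable [OR]: Reserve door interlock offline=not, North governor switch degraded=not, Backup safety relay fails=occurs → at least one input occurs → occurs.
Brake release unavailable [AND]: Leveling path unavailable=occurs, Left hoist motor 2 trips=occurs, A brake coil 2 faulted=occurs → all inputs occur → occurs.
Elevator stuck between floors [AND]: Controller branch inoperative=occurs, Drive chain inoperative=occurs, Brake release unavailable=occurs → all inputs occur → occurs.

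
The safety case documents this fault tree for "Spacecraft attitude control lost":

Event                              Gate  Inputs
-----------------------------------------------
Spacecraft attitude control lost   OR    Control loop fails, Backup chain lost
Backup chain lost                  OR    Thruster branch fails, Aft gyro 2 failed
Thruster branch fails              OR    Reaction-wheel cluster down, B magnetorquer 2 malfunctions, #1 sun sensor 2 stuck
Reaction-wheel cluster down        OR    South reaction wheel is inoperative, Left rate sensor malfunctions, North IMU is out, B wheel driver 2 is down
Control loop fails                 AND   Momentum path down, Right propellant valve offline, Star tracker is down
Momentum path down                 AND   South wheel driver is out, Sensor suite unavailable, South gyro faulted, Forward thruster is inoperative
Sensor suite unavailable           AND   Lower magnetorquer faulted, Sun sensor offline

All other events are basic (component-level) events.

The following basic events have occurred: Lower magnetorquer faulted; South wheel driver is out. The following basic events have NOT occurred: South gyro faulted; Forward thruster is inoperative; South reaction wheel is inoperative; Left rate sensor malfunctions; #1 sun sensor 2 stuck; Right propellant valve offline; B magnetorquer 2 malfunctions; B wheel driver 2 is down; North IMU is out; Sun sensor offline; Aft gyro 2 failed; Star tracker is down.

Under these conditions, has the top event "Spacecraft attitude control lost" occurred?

No

Sensor suite unavailable [AND]: Lower magnetorquer faulted=occurs, Sun sensor offline=not → not all inputs occur → does not occur.
Momentum path down [AND]: South wheel driver is out=occurs, Sensor suite unavailable=not, South gyro faulted=not, Forward thruster is inoperative=not → not all inputs occur → does not occur.
Control loop fails [AND]: Momentum path down=not, Right propellant valve offline=not, Star tracker is down=not → not all inputs occur → does not occur.
Reaction-wheel cluster down [OR]: South reaction wheel is inoperative=not, Left rate sensor malfunctions=not, North IMU is out=not, B wheel driver 2 is down=not → no input occurs → does not occur.
Thruster branch fails [OR]: Reaction-wheel cluster down=not, B magnetorquer 2 malfunctions=not, #1 sun sensor 2 stuck=not → no input occurs → does not occur.
Backup chain lost [OR]: Thruster branch fails=not, Aft gyro 2 failed=not → no input occurs → does not occur.
Spacecraft attitude control lost [OR]: Control loop fails=not, Backup chain lost=not → no input occurs → does not occur.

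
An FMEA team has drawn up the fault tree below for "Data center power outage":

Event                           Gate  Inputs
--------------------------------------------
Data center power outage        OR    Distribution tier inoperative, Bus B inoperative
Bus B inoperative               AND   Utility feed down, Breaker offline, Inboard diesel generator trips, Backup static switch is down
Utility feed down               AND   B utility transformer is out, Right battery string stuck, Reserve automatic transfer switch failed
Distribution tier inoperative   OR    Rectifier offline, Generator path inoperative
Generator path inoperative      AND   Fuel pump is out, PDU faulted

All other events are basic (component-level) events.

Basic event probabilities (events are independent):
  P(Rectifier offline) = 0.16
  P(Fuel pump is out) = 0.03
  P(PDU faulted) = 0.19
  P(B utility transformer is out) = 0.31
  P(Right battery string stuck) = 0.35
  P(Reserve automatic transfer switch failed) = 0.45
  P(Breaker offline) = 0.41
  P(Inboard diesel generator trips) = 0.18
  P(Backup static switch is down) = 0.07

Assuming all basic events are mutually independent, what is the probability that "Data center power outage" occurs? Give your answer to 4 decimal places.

P(Generator path inoperative) [AND] = 0.03 × 0.19 = 0.005700
P(Distribution tier inoperative) [OR] = 1 − (1−0.16) × (1−0.005700) = 0.164788
P(Utility feed down) [AND] = 0.31 × 0.35 × 0.45 = 0.048825
P(Bus B inoperative) [AND] = 0.048825 × 0.41 × 0.18 × 0.07 = 0.000252
P(Data center power outage) [OR] = 1 − (1−0.164788) × (1−0.000252) = 0.164998
Rounded to 4 decimal places: P(Data center power outage) ≈ 0.1650.

0.1650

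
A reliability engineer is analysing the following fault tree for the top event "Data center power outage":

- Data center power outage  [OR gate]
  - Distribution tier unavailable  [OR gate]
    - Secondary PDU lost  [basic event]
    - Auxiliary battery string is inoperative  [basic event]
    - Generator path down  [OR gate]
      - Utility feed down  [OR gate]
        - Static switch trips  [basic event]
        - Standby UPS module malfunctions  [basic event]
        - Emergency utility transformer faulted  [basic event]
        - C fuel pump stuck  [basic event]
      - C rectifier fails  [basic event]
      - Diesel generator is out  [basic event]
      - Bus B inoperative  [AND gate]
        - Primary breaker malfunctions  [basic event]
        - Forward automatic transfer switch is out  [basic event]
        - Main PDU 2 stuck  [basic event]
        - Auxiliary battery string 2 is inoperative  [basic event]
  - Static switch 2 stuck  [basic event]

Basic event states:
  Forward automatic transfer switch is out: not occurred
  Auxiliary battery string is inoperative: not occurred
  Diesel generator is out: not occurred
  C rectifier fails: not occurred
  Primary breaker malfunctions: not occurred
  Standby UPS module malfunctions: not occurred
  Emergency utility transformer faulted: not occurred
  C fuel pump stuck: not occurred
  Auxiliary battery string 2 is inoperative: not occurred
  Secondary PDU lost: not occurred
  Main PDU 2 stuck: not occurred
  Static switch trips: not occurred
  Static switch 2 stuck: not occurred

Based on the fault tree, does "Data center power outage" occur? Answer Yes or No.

No

Utility feed down [OR]: Static switch trips=not, Standby UPS module malfunctions=not, Emergency utility transformer faulted=not, C fuel pump stuck=not → no input occurs → does not occur.
Bus B inoperative [AND]: Primary breaker malfunctions=not, Forward automatic transfer switch is out=not, Main PDU 2 stuck=not, Auxiliary battery string 2 is inoperative=not → not all inputs occur → does not occur.
Generator path down [OR]: Utility feed down=not, C rectifier fails=not, Diesel generator is out=not, Bus B inoperative=not → no input occurs → does not occur.
Distribution tier unavailable [OR]: Secondary PDU lost=not, Auxiliary battery string is inoperative=not, Generator path down=not → no input occurs → does not occur.
Data center power outage [OR]: Distribution tier unavailable=not, Static switch 2 stuck=not → no input occurs → does not occur.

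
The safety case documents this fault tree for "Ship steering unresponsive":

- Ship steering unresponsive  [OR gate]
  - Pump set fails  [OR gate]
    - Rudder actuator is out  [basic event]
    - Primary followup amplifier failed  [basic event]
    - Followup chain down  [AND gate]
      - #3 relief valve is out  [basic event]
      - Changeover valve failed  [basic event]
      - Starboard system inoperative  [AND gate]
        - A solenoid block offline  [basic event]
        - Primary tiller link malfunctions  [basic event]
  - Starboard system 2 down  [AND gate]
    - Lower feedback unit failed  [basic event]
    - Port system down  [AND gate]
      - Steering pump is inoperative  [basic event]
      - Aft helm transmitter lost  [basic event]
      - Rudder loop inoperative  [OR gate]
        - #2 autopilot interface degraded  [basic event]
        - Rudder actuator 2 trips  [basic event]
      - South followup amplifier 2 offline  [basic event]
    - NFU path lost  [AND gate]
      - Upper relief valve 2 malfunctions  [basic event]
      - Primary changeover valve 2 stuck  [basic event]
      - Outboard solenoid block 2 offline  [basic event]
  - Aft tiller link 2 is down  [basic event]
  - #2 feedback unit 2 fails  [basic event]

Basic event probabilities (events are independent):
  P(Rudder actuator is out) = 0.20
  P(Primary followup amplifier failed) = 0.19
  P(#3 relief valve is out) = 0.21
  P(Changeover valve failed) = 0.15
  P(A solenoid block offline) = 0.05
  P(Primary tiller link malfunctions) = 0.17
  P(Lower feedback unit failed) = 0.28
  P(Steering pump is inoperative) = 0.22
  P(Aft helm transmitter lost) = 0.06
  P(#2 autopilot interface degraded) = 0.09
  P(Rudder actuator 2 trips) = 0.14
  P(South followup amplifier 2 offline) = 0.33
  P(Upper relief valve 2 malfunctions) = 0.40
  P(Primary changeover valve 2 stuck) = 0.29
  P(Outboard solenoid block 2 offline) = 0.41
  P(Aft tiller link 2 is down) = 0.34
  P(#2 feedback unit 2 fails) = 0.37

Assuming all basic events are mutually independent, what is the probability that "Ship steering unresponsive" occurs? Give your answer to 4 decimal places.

P(Starboard system inoperative) [AND] = 0.05 × 0.17 = 0.008500
P(Followup chain down) [AND] = 0.21 × 0.15 × 0.008500 = 0.000268
P(Pump set fails) [OR] = 1 − (1−0.20) × (1−0.19) × (1−0.000268) = 0.352174
P(Rudder loop inoperative) [OR] = 1 − (1−0.09) × (1−0.14) = 0.217400
P(Port system down) [AND] = 0.22 × 0.06 × 0.217400 × 0.33 = 0.000947
P(NFU path lost) [AND] = 0.40 × 0.29 × 0.41 = 0.047560
P(Starboard system 2 down) [AND] = 0.28 × 0.000947 × 0.047560 = 0.000013
P(Ship steering unresponsive) [OR] = 1 − (1−0.352174) × (1−0.000013) × (1−0.34) × (1−0.37) = 0.730637
Rounded to 4 decimal places: P(Ship steering unresponsive) ≈ 0.7306.

0.7306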